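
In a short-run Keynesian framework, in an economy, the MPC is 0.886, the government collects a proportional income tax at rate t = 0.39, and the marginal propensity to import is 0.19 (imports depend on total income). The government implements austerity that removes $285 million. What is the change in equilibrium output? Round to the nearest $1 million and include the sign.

−$439 million

Government-spending multiplier = 1/(1 − c(1−t) + m) = 1/(1 − 0.886×0.61 + 0.19) = 1/0.64954 ≈ 1.54.
ΔY = k × ΔG = (−$285 million) / 0.64954 ≈ −$439 million.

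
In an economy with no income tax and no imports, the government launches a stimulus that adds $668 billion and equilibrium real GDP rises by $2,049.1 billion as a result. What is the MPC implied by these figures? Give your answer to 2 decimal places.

Implied spending multiplier k = ΔY/ΔG = 2,049.1/668 ≈ 3.0675.
Since k = 1/(1 − MPC), MPC = 1 − 1/k = 1 − ΔG/ΔY = 1 − 668/2,049.1 ≈ 0.67.

0.67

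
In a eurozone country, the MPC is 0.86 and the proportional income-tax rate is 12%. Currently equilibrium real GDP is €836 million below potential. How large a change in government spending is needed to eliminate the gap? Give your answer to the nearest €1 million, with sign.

+€203 million

Spending multiplier = 1/(1 − c(1−t)) = 1/(1 − 0.86×0.88) = 1/0.2432 ≈ 4.112.
Need ΔY = +€836 million, so ΔG = ΔY/k = (+€836 million) × 0.2432 ≈ +€203 million.
The government should increase government spending by €203 million.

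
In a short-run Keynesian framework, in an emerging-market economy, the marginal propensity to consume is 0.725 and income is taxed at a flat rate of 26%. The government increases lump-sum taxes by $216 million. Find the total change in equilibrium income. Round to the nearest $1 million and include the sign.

−$338 million

A lump-sum tax change of +$216 million shifts disposable income by −$216 million; first-round consumption changes by −c × ΔT = −0.725 × (+$216 million) = −$156.6 million.
Expenditure multiplier = 1/(1 − c(1−t)) = 1/(1 − 0.725×0.74) = 1/0.4635 ≈ 2.157.
The tax multiplier is −c × k ≈ −1.564, so ΔY = k × (−c·ΔT) = (−$156.6 million) / 0.4635 ≈ −$338 million.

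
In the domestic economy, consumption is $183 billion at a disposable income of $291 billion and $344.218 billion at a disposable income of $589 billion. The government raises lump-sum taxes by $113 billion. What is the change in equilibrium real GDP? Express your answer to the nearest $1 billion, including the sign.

MPC = ΔC/ΔYd = (344.218 − 183)/(589 − 291) = 161.218/298 = 0.541.
A lump-sum tax change of +$113 billion shifts disposable income by −$113 billion; first-round consumption changes by −c × ΔT = −0.541 × (+$113 billion) = −$61.133 billion.
Expenditure multiplier = 1/(1 − MPC) = 1/(1 − 0.541) = 1/0.459 ≈ 2.179.
The tax multiplier is −c × k ≈ −1.179, so ΔY = k × (−c·ΔT) = (−$61.133 billion) / 0.459 ≈ −$133 billion.

−$133 billion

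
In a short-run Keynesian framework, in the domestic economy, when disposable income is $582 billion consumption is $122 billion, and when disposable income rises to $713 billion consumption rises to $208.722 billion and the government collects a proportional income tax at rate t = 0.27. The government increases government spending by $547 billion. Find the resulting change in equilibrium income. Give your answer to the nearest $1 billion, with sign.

MPC = ΔC/ΔYd = (208.722 − 122)/(713 − 582) = 86.722/131 = 0.662.
Expenditure multiplier = 1/(1 − c(1−t)) = 1/(1 − 0.662×0.73) = 1/0.51674 ≈ 1.935.
ΔY = k × ΔG = (+$547 billion) / 0.51674 ≈ +$1,059 billion.

+$1,059 billion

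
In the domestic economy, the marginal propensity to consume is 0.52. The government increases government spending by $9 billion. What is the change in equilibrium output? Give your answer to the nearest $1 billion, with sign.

Government-spending multiplier = 1/(1 − MPC) = 1/(1 − 0.52) = 1/0.48 ≈ 2.083.
ΔY = k × ΔG = (+$9 billion) / 0.48 ≈ +$19 billion.

+$19 billion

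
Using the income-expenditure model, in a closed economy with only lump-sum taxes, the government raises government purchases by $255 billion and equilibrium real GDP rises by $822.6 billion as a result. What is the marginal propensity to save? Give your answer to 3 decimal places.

Implied spending multiplier k = ΔY/ΔG = 822.6/255 ≈ 3.2259.
Since k = 1/(1 − MPC), MPC = 1 − 1/k = 1 − ΔG/ΔY = 1 − 255/822.6 ≈ 0.690.
MPS = 1 − MPC = 0.310.

0.310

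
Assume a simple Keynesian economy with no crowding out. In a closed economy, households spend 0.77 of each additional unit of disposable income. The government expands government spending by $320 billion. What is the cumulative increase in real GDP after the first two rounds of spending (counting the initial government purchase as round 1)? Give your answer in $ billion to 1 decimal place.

Round 1 adds ΔG = $320 billion; each later round is MPC = 0.77 times the previous.
After 2 rounds: 320 + 246.4 = ΔG·(1 − c^2)/(1 − c) = 320 × (1 − 0.5929)/0.23 = $566.4 billion.

$566.4 billion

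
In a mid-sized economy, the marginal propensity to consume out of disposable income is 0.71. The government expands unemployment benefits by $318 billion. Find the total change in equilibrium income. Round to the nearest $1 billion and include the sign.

The transfer change shifts disposable income by +$318 billion, so first-round consumption changes by c·ΔTR = 0.71 × (+$318 billion) = +$225.78 billion.
Expenditure multiplier = 1/(1 − MPC) = 1/(1 − 0.71) = 1/0.29 ≈ 3.448.
The transfer multiplier is c × k ≈ 2.448, so ΔY = k × (c·ΔTR) = (+$225.78 billion) / 0.29 ≈ +$779 billion.

+$779 billion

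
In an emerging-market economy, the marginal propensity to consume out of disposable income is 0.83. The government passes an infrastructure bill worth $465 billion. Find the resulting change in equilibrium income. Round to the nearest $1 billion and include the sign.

Government-spending multiplier = 1/(1 − MPC) = 1/(1 − 0.83) = 1/0.17 ≈ 5.882.
ΔY = k × ΔG = (+$465 billion) / 0.17 ≈ +$2,735 billion.

+$2,735 billion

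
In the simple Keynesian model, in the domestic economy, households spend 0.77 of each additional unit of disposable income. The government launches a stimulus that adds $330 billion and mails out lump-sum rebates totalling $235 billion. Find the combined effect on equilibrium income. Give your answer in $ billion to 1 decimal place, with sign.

Expenditure multiplier = 1/(1 − MPC) = 1/(1 − 0.77) = 1/0.23 ≈ 4.348.
ΔG contributes k·ΔG = (+$330 billion) / 0.23 ≈ +$1,434.8 billion.
ΔT of −$235 billion changes first-round spending by −c·ΔT = +$180.95 billion, contributing k·(−c·ΔT) = (+$180.95 billion) / 0.23 ≈ +$786.7 billion.
Net ΔY = k(ΔG − c·ΔT) = (+$510.95 billion) / 0.23 ≈ +$2,221.5 billion.

+$2,221.5 billion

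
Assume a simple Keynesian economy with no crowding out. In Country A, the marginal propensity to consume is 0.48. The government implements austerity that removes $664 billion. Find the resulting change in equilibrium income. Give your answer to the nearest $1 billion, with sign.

−$1,277 billion

Spending multiplier = 1/(1 − MPC) = 1/(1 − 0.48) = 1/0.52 ≈ 1.923.
ΔY = k × ΔG = (−$664 billion) / 0.52 ≈ −$1,277 billion.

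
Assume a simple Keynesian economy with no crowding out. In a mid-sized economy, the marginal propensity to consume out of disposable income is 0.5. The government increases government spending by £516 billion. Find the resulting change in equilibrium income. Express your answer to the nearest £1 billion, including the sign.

Government-spending multiplier = 1/(1 − MPC) = 1/(1 − 0.5) = 1/0.5 = 2.
ΔY = k × ΔG = (+£516 billion) / 0.5 = +£1,032 billion.

+£1,032 billion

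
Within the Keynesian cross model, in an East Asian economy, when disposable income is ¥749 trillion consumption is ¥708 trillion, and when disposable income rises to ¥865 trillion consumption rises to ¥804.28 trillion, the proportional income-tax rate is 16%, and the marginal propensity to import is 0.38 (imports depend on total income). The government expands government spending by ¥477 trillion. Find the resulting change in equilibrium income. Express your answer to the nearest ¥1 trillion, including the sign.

MPC = ΔC/ΔYd = (804.28 − 708)/(865 − 749) = 96.28/116 = 0.83.
Government-spending multiplier = 1/(1 − c(1−t) + m) = 1/(1 − 0.83×0.84 + 0.38) = 1/0.6828 ≈ 1.465.
ΔY = k × ΔG = (+¥477 trillion) / 0.6828 ≈ +¥699 trillion.

+¥699 trillion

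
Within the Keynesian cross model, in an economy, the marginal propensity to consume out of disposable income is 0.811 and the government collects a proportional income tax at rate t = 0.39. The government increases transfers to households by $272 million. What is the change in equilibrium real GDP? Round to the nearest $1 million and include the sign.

The transfer change shifts disposable income by +$272 million, so first-round consumption changes by c·ΔTR = 0.811 × (+$272 million) = +$220.592 million.
Expenditure multiplier = 1/(1 − c(1−t)) = 1/(1 − 0.811×0.61) = 1/0.50529 ≈ 1.979.
The transfer multiplier is c × k ≈ 1.605, so ΔY = k × (c·ΔTR) = (+$220.592 million) / 0.50529 ≈ +$437 million.

+$437 million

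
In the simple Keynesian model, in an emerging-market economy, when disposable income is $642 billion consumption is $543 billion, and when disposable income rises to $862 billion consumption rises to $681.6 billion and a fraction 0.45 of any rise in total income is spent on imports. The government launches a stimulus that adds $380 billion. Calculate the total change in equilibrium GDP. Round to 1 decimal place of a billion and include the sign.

+$463.4 billion

MPC = ΔC/ΔYd = (681.6 − 543)/(862 − 642) = 138.6/220 = 0.63.
Expenditure multiplier = 1/(1 − c + m) = 1/(1 − 0.63 + 0.45) = 1/0.82 ≈ 1.22.
ΔY = k × ΔG = (+$380 billion) / 0.82 ≈ +$463.4 billion.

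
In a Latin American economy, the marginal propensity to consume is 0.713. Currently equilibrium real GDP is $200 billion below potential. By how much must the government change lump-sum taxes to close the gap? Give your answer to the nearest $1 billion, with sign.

Spending multiplier = 1/(1 − MPC) = 1/(1 − 0.713) = 1/0.287 ≈ 3.484.
Tax multiplier = −c·k = −0.713/0.287 ≈ −2.484. Need ΔY = +$200 billion, so ΔT = ΔY/(−c·k) = −(+$200 billion) × 0.287 / 0.713 ≈ −$81 billion.
The government should cut lump-sum taxes by $81 billion.

−$81 billion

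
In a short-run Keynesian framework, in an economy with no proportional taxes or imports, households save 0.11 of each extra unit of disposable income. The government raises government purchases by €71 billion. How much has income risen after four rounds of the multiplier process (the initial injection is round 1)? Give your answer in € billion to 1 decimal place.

€240.5 billion

MPC = 1 − MPS = 1 − 0.11 = 0.89.
Round 1 adds ΔG = €71 billion; each later round is MPC = 0.89 times the previous.
After 4 rounds: 71 + 63.19 + 56.2391 + 50.052799 = ΔG·(1 − c^4)/(1 − c) = 71 × (1 − 0.62742241)/0.11 ≈ €240.5 billion.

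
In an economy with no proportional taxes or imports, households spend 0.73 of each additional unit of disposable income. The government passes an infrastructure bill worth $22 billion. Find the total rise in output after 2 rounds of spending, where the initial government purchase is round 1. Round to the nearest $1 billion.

$38 billion

Round 1 adds ΔG = $22 billion; each later round is MPC = 0.73 times the previous.
After 2 rounds: 22 + 16.06 = ΔG·(1 − c^2)/(1 − c) = 22 × (1 − 0.5329)/0.27 ≈ $38 billion.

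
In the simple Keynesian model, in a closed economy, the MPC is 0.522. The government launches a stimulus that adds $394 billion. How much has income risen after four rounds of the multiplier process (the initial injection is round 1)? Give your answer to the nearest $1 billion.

Round 1 adds ΔG = $394 billion; each later round is MPC = 0.522 times the previous.
After 4 rounds: 394 + 205.668 + 107.358696 + 56.041239312 = ΔG·(1 − c^4)/(1 − c) = 394 × (1 − 0.074247530256)/0.478 ≈ $763 billion.

$763 billion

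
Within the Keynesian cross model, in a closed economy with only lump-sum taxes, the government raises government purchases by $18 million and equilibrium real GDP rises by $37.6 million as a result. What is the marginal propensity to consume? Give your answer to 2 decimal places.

Implied spending multiplier k = ΔY/ΔG = 37.6/18 ≈ 2.0889.
Since k = 1/(1 − MPC), MPC = 1 − 1/k = 1 − ΔG/ΔY = 1 − 18/37.6 ≈ 0.52.

0.52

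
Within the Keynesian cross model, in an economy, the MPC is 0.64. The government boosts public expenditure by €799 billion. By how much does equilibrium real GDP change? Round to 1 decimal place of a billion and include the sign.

Spending multiplier = 1/(1 − MPC) = 1/(1 − 0.64) = 1/0.36 ≈ 2.778.
ΔY = k × ΔG = (+€799 billion) / 0.36 ≈ +€2,219.4 billion.

+€2,219.4 billion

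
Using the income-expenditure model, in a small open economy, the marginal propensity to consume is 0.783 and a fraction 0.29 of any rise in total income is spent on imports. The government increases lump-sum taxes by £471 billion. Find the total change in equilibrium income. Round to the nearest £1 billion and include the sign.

A lump-sum tax change of +£471 billion shifts disposable income by −£471 billion; first-round consumption changes by −c × ΔT = −0.783 × (+£471 billion) = −£368.793 billion.
Expenditure multiplier = 1/(1 − c + m) = 1/(1 − 0.783 + 0.29) = 1/0.507 ≈ 1.972.
The tax multiplier is −c × k ≈ −1.544, so ΔY = k × (−c·ΔT) = (−£368.793 billion) / 0.507 ≈ −£727 billion.

−£727 billion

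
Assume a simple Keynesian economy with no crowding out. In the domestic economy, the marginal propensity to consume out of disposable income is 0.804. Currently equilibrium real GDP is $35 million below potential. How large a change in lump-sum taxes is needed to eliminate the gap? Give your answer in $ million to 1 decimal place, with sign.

Spending multiplier = 1/(1 − MPC) = 1/(1 − 0.804) = 1/0.196 ≈ 5.102.
Tax multiplier = −c·k = −0.804/0.196 ≈ −4.102. Need ΔY = +$35 million, so ΔT = ΔY/(−c·k) = −(+$35 million) × 0.196 / 0.804 ≈ −$8.5 million.
The government should cut lump-sum taxes by $8.5 million.

−$8.5 million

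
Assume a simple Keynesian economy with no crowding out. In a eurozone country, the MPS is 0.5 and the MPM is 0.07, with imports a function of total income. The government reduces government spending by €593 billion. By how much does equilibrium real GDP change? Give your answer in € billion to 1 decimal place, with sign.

MPC = 1 − MPS = 1 − 0.5 = 0.5.
Expenditure multiplier = 1/(1 − c + m) = 1/(1 − 0.5 + 0.07) = 1/0.57 ≈ 1.754.
ΔY = k × ΔG = (−€593 billion) / 0.57 ≈ −€1,040.4 billion.

−€1,040.4 billion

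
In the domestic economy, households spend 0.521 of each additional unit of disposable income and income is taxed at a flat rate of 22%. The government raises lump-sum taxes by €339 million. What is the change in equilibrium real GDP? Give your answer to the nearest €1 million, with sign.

−€298 million

A lump-sum tax change of +€339 million shifts disposable income by −€339 million; first-round consumption changes by −c × ΔT = −0.521 × (+€339 million) = −€176.619 million.
Expenditure multiplier = 1/(1 − c(1−t)) = 1/(1 − 0.521×0.78) = 1/0.59362 ≈ 1.685.
The tax multiplier is −c × k ≈ −0.878, so ΔY = k × (−c·ΔT) = (−€176.619 million) / 0.59362 ≈ −€298 million.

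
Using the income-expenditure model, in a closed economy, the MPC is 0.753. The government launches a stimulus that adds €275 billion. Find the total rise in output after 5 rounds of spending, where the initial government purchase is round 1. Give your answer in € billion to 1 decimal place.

€843.8 billion

Round 1 adds ΔG = €275 billion; each later round is MPC = 0.753 times the previous.
After 5 rounds: 275 + 207.075 + 155.927475 + 117.413388675 + 88.412281672275 = ΔG·(1 − c^5)/(1 − c) = 275 × (1 − 0.242088902178993)/0.247 ≈ €843.8 billion.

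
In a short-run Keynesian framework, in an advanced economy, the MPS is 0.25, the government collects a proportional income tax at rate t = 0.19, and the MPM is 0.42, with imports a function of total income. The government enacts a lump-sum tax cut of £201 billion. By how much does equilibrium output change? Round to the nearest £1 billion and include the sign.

+£186 billion

MPC = 1 − MPS = 1 − 0.25 = 0.75.
A lump-sum tax change of −£201 billion shifts disposable income by +£201 billion; first-round consumption changes by −c × ΔT = −0.75 × (−£201 billion) = +£150.75 billion.
Expenditure multiplier = 1/(1 − c(1−t) + m) = 1/(1 − 0.75×0.81 + 0.42) = 1/0.8125 ≈ 1.231.
The tax multiplier is −c × k ≈ −0.923, so ΔY = k × (−c·ΔT) = (+£150.75 billion) / 0.8125 ≈ +£186 billion.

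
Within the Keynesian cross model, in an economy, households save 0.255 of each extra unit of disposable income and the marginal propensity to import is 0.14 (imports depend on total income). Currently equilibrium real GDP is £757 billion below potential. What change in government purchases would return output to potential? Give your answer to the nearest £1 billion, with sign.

+£299 billion

MPC = 1 − MPS = 1 − 0.255 = 0.745.
Spending multiplier = 1/(1 − c + m) = 1/(1 − 0.745 + 0.14) = 1/0.395 ≈ 2.532.
Need ΔY = +£757 billion, so ΔG = ΔY/k = (+£757 billion) × 0.395 ≈ +£299 billion.
The government should increase government purchases by £299 billion.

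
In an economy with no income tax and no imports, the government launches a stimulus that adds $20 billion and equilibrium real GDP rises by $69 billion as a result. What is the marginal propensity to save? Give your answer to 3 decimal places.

Implied spending multiplier k = ΔY/ΔG = 69/20 = 3.45.
Since k = 1/(1 − MPC), MPC = 1 − 1/k = 1 − ΔG/ΔY = 1 − 20/69 ≈ 0.710.
MPS = 1 − MPC = 0.290.

0.290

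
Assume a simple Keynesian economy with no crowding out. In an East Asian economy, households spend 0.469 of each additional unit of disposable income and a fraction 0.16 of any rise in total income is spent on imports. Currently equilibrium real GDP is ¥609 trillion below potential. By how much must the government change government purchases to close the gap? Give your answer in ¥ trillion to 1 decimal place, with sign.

Spending multiplier = 1/(1 − c + m) = 1/(1 − 0.469 + 0.16) = 1/0.691 ≈ 1.447.
Need ΔY = +¥609 trillion, so ΔG = ΔY/k = (+¥609 trillion) × 0.691 ≈ +¥420.8 trillion.
The government should increase government purchases by ¥420.8 trillion.

+¥420.8 trillion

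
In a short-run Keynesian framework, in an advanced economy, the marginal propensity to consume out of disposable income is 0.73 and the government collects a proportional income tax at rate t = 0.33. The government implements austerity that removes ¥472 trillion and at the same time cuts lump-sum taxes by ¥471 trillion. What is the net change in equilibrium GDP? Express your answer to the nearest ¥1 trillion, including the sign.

Expenditure multiplier = 1/(1 − c(1−t)) = 1/(1 − 0.73×0.67) = 1/0.5109 ≈ 1.957.
ΔG contributes k·ΔG = (−¥472 trillion) / 0.5109 ≈ −¥923.9 trillion.
ΔT of −¥471 trillion changes first-round spending by −c·ΔT = +¥343.83 trillion, contributing k·(−c·ΔT) = (+¥343.83 trillion) / 0.5109 ≈ +¥673 trillion.
Net ΔY = k(ΔG − c·ΔT) = (−¥128.17 trillion) / 0.5109 ≈ −¥251 trillion.

−¥251 trillion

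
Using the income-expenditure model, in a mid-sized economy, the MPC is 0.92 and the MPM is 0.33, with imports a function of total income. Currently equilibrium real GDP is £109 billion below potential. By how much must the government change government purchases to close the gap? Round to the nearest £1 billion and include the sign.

+£45 billion

Spending multiplier = 1/(1 − c + m) = 1/(1 − 0.92 + 0.33) = 1/0.41 ≈ 2.439.
Need ΔY = +£109 billion, so ΔG = ΔY/k = (+£109 billion) × 0.41 ≈ +£45 billion.
The government should increase government purchases by £45 billion.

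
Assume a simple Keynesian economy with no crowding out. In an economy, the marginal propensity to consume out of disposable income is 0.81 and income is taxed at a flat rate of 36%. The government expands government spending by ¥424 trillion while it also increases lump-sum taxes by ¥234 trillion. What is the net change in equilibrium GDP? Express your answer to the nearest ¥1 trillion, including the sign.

Expenditure multiplier = 1/(1 − c(1−t)) = 1/(1 − 0.81×0.64) = 1/0.4816 ≈ 2.076.
ΔG contributes k·ΔG = (+¥424 trillion) / 0.4816 ≈ +¥880.4 trillion.
ΔT of +¥234 trillion changes first-round spending by −c·ΔT = −¥189.54 trillion, contributing k·(−c·ΔT) = (−¥189.54 trillion) / 0.4816 ≈ −¥393.6 trillion.
Net ΔY = k(ΔG − c·ΔT) = (+¥234.46 trillion) / 0.4816 ≈ +¥487 trillion.

+¥487 trillion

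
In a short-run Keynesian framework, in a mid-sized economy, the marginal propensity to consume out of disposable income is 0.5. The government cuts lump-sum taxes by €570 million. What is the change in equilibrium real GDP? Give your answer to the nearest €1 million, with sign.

+€570 million

A lump-sum tax change of −€570 million shifts disposable income by +€570 million; first-round consumption changes by −c × ΔT = −0.5 × (−€570 million) = +€285 million.
Expenditure multiplier = 1/(1 − MPC) = 1/(1 − 0.5) = 1/0.5 = 2.
The tax multiplier is −c × k = −1, so ΔY = k × (−c·ΔT) = (+€285 million) / 0.5 = +€570 million.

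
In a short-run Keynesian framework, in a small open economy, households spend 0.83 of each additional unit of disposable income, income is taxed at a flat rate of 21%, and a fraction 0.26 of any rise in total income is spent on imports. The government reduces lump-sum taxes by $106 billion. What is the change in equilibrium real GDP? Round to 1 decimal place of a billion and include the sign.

A lump-sum tax change of −$106 billion shifts disposable income by +$106 billion; first-round consumption changes by −c × ΔT = −0.83 × (−$106 billion) = +$87.98 billion.
Expenditure multiplier = 1/(1 − c(1−t) + m) = 1/(1 − 0.83×0.79 + 0.26) = 1/0.6043 ≈ 1.655.
The tax multiplier is −c × k ≈ −1.373, so ΔY = k × (−c·ΔT) = (+$87.98 billion) / 0.6043 ≈ +$145.6 billion.

+$145.6 billion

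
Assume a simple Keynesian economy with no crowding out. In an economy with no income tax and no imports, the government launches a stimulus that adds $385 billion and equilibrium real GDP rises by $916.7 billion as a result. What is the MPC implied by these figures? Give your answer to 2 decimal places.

0.58

Implied spending multiplier k = ΔY/ΔG = 916.7/385 ≈ 2.381.
Since k = 1/(1 − MPC), MPC = 1 − 1/k = 1 − ΔG/ΔY = 1 − 385/916.7 ≈ 0.58.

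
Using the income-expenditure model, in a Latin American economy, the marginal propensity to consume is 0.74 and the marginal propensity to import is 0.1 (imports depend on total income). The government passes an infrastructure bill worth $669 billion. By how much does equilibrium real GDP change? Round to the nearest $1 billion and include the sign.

Spending multiplier = 1/(1 − c + m) = 1/(1 − 0.74 + 0.1) = 1/0.36 ≈ 2.778.
ΔY = k × ΔG = (+$669 billion) / 0.36 ≈ +$1,858 billion.

+$1,858 billion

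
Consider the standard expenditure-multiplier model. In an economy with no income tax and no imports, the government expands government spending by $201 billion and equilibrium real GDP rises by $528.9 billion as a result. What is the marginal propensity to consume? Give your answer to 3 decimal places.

0.620

Implied spending multiplier k = ΔY/ΔG = 528.9/201 ≈ 2.6313.
Since k = 1/(1 − MPC), MPC = 1 − 1/k = 1 − ΔG/ΔY = 1 − 201/528.9 ≈ 0.620.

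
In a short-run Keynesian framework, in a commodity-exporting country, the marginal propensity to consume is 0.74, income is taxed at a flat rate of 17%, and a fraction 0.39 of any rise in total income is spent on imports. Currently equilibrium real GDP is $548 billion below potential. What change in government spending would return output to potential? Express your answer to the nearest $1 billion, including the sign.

+$425 billion

Spending multiplier = 1/(1 − c(1−t) + m) = 1/(1 − 0.74×0.83 + 0.39) = 1/0.7758 ≈ 1.289.
Need ΔY = +$548 billion, so ΔG = ΔY/k = (+$548 billion) × 0.7758 ≈ +$425 billion.
The government should increase government spending by $425 billion.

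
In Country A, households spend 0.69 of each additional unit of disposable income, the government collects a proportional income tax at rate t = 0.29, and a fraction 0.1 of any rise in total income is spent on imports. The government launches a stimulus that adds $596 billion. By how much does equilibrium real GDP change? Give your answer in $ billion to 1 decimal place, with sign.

+$976.9 billion

Expenditure multiplier = 1/(1 − c(1−t) + m) = 1/(1 − 0.69×0.71 + 0.1) = 1/0.6101 ≈ 1.639.
ΔY = k × ΔG = (+$596 billion) / 0.6101 ≈ +$976.9 billion.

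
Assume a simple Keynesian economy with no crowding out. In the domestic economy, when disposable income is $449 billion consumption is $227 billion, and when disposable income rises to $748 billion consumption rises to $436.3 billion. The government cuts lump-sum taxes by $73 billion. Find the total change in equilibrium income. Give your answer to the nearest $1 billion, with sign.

MPC = ΔC/ΔYd = (436.3 − 227)/(748 − 449) = 209.3/299 = 0.7.
A lump-sum tax change of −$73 billion shifts disposable income by +$73 billion; first-round consumption changes by −c × ΔT = −0.7 × (−$73 billion) = +$51.1 billion.
Expenditure multiplier = 1/(1 − MPC) = 1/(1 − 0.7) = 1/0.3 ≈ 3.333.
The tax multiplier is −c × k ≈ −2.333, so ΔY = k × (−c·ΔT) = (+$51.1 billion) / 0.3 ≈ +$170 billion.

+$170 billion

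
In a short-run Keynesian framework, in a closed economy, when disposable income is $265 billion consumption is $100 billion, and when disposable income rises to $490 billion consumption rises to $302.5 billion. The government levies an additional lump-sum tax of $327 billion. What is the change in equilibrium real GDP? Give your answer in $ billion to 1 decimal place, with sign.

−$2,943.0 billion

MPC = ΔC/ΔYd = (302.5 − 100)/(490 − 265) = 202.5/225 = 0.9.
A lump-sum tax change of +$327 billion shifts disposable income by −$327 billion; first-round consumption changes by −c × ΔT = −0.9 × (+$327 billion) = −$294.3 billion.
Expenditure multiplier = 1/(1 − MPC) = 1/(1 − 0.9) = 1/0.1 = 10.
The tax multiplier is −c × k = −9, so ΔY = k × (−c·ΔT) = (−$294.3 billion) / 0.1 = −$2,943 billion.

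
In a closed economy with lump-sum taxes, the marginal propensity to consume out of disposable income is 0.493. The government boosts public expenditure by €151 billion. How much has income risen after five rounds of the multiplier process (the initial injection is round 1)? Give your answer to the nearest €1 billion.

€289 billion

Round 1 adds ΔG = €151 billion; each later round is MPC = 0.493 times the previous.
After 5 rounds: 151 + 74.443 + 36.700399 + 18.093296707 + 8.919995276551 = ΔG·(1 − c^5)/(1 − c) = 151 × (1 − 0.029122898485693)/0.507 ≈ €289 billion.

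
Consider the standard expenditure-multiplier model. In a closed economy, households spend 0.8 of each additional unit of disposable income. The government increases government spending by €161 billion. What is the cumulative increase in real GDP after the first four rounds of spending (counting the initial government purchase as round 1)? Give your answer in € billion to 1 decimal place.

€475.3 billion

Round 1 adds ΔG = €161 billion; each later round is MPC = 0.8 times the previous.
After 4 rounds: 161 + 128.8 + 103.04 + 82.432 = ΔG·(1 − c^4)/(1 − c) = 161 × (1 − 0.4096)/0.2 ≈ €475.3 billion.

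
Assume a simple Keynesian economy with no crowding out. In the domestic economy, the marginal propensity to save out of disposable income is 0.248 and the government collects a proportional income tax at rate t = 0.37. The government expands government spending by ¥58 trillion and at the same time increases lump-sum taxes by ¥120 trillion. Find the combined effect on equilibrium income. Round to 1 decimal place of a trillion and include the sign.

MPC = 1 − MPS = 1 − 0.248 = 0.752.
Expenditure multiplier = 1/(1 − c(1−t)) = 1/(1 − 0.752×0.63) = 1/0.52624 ≈ 1.9.
ΔG contributes k·ΔG = (+¥58 trillion) / 0.52624 ≈ +¥110.2 trillion.
ΔT of +¥120 trillion changes first-round spending by −c·ΔT = −¥90.24 trillion, contributing k·(−c·ΔT) = (−¥90.24 trillion) / 0.52624 ≈ −¥171.5 trillion.
Net ΔY = k(ΔG − c·ΔT) = (−¥32.24 trillion) / 0.52624 ≈ −¥61.3 trillion.

−¥61.3 trillion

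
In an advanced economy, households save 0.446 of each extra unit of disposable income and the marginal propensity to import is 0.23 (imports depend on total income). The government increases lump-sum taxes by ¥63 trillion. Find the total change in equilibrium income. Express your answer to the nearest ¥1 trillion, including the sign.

MPC = 1 − MPS = 1 − 0.446 = 0.554.
A lump-sum tax change of +¥63 trillion shifts disposable income by −¥63 trillion; first-round consumption changes by −c × ΔT = −0.554 × (+¥63 trillion) = −¥34.902 trillion.
Expenditure multiplier = 1/(1 − c + m) = 1/(1 − 0.554 + 0.23) = 1/0.676 ≈ 1.479.
The tax multiplier is −c × k ≈ −0.82, so ΔY = k × (−c·ΔT) = (−¥34.902 trillion) / 0.676 ≈ −¥52 trillion.

−¥52 trillion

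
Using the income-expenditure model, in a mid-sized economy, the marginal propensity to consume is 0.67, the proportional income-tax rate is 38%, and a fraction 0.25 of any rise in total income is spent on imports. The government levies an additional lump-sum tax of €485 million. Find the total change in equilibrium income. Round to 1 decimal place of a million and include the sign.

−€389.3 million

A lump-sum tax change of +€485 million shifts disposable income by −€485 million; first-round consumption changes by −c × ΔT = −0.67 × (+€485 million) = −€324.95 million.
Expenditure multiplier = 1/(1 − c(1−t) + m) = 1/(1 − 0.67×0.62 + 0.25) = 1/0.8346 ≈ 1.198.
The tax multiplier is −c × k ≈ −0.803, so ΔY = k × (−c·ΔT) = (−€324.95 million) / 0.8346 ≈ −€389.3 million.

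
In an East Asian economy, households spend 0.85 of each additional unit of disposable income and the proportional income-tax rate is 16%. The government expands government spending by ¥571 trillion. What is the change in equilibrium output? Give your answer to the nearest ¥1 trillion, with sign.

+¥1,997 trillion

Spending multiplier = 1/(1 − c(1−t)) = 1/(1 − 0.85×0.84) = 1/0.286 ≈ 3.497.
ΔY = k × ΔG = (+¥571 trillion) / 0.286 ≈ +¥1,997 trillion.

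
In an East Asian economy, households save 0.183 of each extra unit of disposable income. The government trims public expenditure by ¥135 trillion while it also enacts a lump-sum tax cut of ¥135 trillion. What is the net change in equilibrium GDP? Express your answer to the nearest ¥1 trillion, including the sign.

−¥135 trillion

MPC = 1 − MPS = 1 − 0.183 = 0.817.
Expenditure multiplier = 1/(1 − MPC) = 1/(1 − 0.817) = 1/0.183 ≈ 5.464.
ΔG contributes k·ΔG = (−¥135 trillion) / 0.183 ≈ −¥737.7 trillion.
ΔT of −¥135 trillion changes first-round spending by −c·ΔT = +¥110.295 trillion, contributing k·(−c·ΔT) = (+¥110.295 trillion) / 0.183 ≈ +¥602.7 trillion.
With ΔG = ΔT and no other leakages, the balanced-budget multiplier is 1, so ΔY = ΔG = −¥135 trillion.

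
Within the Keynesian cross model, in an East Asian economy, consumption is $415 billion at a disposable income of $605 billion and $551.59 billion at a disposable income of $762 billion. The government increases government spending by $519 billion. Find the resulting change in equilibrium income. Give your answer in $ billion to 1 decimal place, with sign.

MPC = ΔC/ΔYd = (551.59 − 415)/(762 − 605) = 136.59/157 = 0.87.
Spending multiplier = 1/(1 − MPC) = 1/(1 − 0.87) = 1/0.13 ≈ 7.692.
ΔY = k × ΔG = (+$519 billion) / 0.13 ≈ +$3,992.3 billion.

+$3,992.3 billion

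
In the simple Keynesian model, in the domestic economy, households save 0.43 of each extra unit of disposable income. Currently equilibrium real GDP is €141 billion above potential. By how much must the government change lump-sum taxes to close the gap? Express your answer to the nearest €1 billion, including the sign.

+€106 billion

MPC = 1 − MPS = 1 − 0.43 = 0.57.
Spending multiplier = 1/(1 − MPC) = 1/(1 − 0.57) = 1/0.43 ≈ 2.326.
Tax multiplier = −c·k = −0.57/0.43 ≈ −1.326. Need ΔY = −€141 billion, so ΔT = ΔY/(−c·k) = −(−€141 billion) × 0.43 / 0.57 ≈ +€106 billion.
The government should raise lump-sum taxes by €106 billion.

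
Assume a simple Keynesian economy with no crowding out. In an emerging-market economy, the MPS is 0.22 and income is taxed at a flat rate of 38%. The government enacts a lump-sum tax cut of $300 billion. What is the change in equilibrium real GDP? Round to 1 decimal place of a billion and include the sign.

MPC = 1 − MPS = 1 − 0.22 = 0.78.
A lump-sum tax change of −$300 billion shifts disposable income by +$300 billion; first-round consumption changes by −c × ΔT = −0.78 × (−$300 billion) = +$234 billion.
Expenditure multiplier = 1/(1 − c(1−t)) = 1/(1 − 0.78×0.62) = 1/0.5164 ≈ 1.936.
The tax multiplier is −c × k ≈ −1.51, so ΔY = k × (−c·ΔT) = (+$234 billion) / 0.5164 ≈ +$453.1 billion.

+$453.1 billion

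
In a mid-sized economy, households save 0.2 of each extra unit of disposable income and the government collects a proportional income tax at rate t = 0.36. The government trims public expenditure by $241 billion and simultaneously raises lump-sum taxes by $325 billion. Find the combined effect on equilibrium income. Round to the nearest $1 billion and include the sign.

−$1,027 billion

MPC = 1 − MPS = 1 − 0.2 = 0.8.
Expenditure multiplier = 1/(1 − c(1−t)) = 1/(1 − 0.8×0.64) = 1/0.488 ≈ 2.049.
ΔG contributes k·ΔG = (−$241 billion) / 0.488 ≈ −$493.9 billion.
ΔT of +$325 billion changes first-round spending by −c·ΔT = −$260 billion, contributing k·(−c·ΔT) = (−$260 billion) / 0.488 ≈ −$532.8 billion.
Net ΔY = k(ΔG − c·ΔT) = (−$501 billion) / 0.488 ≈ −$1,027 billion.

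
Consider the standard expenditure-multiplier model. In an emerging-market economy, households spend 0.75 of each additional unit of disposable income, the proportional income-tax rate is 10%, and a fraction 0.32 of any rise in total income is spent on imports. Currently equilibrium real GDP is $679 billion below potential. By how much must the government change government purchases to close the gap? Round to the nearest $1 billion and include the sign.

Spending multiplier = 1/(1 − c(1−t) + m) = 1/(1 − 0.75×0.9 + 0.32) = 1/0.645 ≈ 1.55.
Need ΔY = +$679 billion, so ΔG = ΔY/k = (+$679 billion) × 0.645 ≈ +$438 billion.
The government should increase government purchases by $438 billion.

+$438 billion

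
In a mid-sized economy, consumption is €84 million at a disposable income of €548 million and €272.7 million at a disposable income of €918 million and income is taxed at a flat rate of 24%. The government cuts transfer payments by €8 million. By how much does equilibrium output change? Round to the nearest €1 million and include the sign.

MPC = ΔC/ΔYd = (272.7 − 84)/(918 − 548) = 188.7/370 = 0.51.
The transfer change shifts disposable income by −€8 million, so first-round consumption changes by c·ΔTR = 0.51 × (−€8 million) = −€4.08 million.
Expenditure multiplier = 1/(1 − c(1−t)) = 1/(1 − 0.51×0.76) = 1/0.6124 ≈ 1.633.
The transfer multiplier is c × k ≈ 0.833, so ΔY = k × (c·ΔTR) = (−€4.08 million) / 0.6124 ≈ −€7 million.

−€7 million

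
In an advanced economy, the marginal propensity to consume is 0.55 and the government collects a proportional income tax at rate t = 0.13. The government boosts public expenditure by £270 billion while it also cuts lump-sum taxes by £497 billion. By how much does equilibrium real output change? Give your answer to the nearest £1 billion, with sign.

+£1,042 billion

Expenditure multiplier = 1/(1 − c(1−t)) = 1/(1 − 0.55×0.87) = 1/0.5215 ≈ 1.918.
ΔG contributes k·ΔG = (+£270 billion) / 0.5215 ≈ +£517.7 billion.
ΔT of −£497 billion changes first-round spending by −c·ΔT = +£273.35 billion, contributing k·(−c·ΔT) = (+£273.35 billion) / 0.5215 ≈ +£524.2 billion.
Net ΔY = k(ΔG − c·ΔT) = (+£543.35 billion) / 0.5215 ≈ +£1,042 billion.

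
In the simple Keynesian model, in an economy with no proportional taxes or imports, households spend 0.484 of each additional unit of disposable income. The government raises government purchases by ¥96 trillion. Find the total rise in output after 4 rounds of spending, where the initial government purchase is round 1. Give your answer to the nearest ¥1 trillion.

Round 1 adds ΔG = ¥96 trillion; each later round is MPC = 0.484 times the previous.
After 4 rounds: 96 + 46.464 + 22.488576 + 10.884470784 = ΔG·(1 − c^4)/(1 − c) = 96 × (1 − 0.054875873536)/0.516 ≈ ¥176 trillion.

¥176 trillion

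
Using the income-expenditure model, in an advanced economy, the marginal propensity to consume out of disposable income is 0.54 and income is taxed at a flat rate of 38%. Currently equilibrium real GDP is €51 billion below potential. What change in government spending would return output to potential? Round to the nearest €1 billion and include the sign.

+€34 billion

Spending multiplier = 1/(1 − c(1−t)) = 1/(1 − 0.54×0.62) = 1/0.6652 ≈ 1.503.
Need ΔY = +€51 billion, so ΔG = ΔY/k = (+€51 billion) × 0.6652 ≈ +€34 billion.
The government should increase government spending by €34 billion.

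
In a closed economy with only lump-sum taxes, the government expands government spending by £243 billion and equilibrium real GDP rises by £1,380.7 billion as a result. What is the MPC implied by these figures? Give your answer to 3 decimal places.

0.824

Implied spending multiplier k = ΔY/ΔG = 1,380.7/243 ≈ 5.6819.
Since k = 1/(1 − MPC), MPC = 1 − 1/k = 1 − ΔG/ΔY = 1 − 243/1,380.7 ≈ 0.824.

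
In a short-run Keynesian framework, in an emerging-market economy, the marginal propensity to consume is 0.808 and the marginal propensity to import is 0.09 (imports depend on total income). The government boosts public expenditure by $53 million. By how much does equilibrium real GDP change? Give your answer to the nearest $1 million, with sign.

+$188 million

Spending multiplier = 1/(1 − c + m) = 1/(1 − 0.808 + 0.09) = 1/0.282 ≈ 3.546.
ΔY = k × ΔG = (+$53 million) / 0.282 ≈ +$188 million.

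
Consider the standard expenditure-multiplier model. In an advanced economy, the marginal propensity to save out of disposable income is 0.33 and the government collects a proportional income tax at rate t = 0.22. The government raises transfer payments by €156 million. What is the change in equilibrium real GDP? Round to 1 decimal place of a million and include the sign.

+€218.9 million

MPC = 1 − MPS = 1 − 0.33 = 0.67.
The transfer change shifts disposable income by +€156 million, so first-round consumption changes by c·ΔTR = 0.67 × (+€156 million) = +€104.52 million.
Expenditure multiplier = 1/(1 − c(1−t)) = 1/(1 − 0.67×0.78) = 1/0.4774 ≈ 2.095.
The transfer multiplier is c × k ≈ 1.403, so ΔY = k × (c·ΔTR) = (+€104.52 million) / 0.4774 ≈ +€218.9 million.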